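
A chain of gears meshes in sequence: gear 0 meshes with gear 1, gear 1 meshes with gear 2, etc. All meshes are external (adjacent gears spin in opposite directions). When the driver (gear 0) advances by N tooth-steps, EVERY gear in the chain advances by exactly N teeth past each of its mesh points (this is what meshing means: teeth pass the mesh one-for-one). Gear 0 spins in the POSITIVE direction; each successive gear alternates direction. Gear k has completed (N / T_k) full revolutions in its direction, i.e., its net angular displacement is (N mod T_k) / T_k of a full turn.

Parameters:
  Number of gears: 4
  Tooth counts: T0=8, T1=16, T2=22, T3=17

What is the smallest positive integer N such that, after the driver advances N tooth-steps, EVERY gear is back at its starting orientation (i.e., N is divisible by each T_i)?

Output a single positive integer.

Answer: 2992

Derivation:
Gear k returns to start when N is a multiple of T_k.
All gears at start simultaneously when N is a common multiple of [8, 16, 22, 17]; the smallest such N is lcm(8, 16, 22, 17).
Start: lcm = T0 = 8
Fold in T1=16: gcd(8, 16) = 8; lcm(8, 16) = 8 * 16 / 8 = 128 / 8 = 16
Fold in T2=22: gcd(16, 22) = 2; lcm(16, 22) = 16 * 22 / 2 = 352 / 2 = 176
Fold in T3=17: gcd(176, 17) = 1; lcm(176, 17) = 176 * 17 / 1 = 2992 / 1 = 2992
Full cycle length = 2992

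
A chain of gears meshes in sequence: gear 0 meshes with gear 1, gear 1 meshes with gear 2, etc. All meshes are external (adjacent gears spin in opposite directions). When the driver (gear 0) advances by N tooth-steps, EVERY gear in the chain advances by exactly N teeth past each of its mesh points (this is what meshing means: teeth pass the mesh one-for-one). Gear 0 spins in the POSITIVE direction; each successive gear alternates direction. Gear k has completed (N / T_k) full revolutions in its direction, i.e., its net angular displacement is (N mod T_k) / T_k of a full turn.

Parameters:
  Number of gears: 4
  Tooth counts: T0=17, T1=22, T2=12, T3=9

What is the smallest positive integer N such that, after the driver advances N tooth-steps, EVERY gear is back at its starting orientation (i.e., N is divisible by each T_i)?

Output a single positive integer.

Answer: 6732

Derivation:
Gear k returns to start when N is a multiple of T_k.
All gears at start simultaneously when N is a common multiple of [17, 22, 12, 9]; the smallest such N is lcm(17, 22, 12, 9).
Start: lcm = T0 = 17
Fold in T1=22: gcd(17, 22) = 1; lcm(17, 22) = 17 * 22 / 1 = 374 / 1 = 374
Fold in T2=12: gcd(374, 12) = 2; lcm(374, 12) = 374 * 12 / 2 = 4488 / 2 = 2244
Fold in T3=9: gcd(2244, 9) = 3; lcm(2244, 9) = 2244 * 9 / 3 = 20196 / 3 = 6732
Full cycle length = 6732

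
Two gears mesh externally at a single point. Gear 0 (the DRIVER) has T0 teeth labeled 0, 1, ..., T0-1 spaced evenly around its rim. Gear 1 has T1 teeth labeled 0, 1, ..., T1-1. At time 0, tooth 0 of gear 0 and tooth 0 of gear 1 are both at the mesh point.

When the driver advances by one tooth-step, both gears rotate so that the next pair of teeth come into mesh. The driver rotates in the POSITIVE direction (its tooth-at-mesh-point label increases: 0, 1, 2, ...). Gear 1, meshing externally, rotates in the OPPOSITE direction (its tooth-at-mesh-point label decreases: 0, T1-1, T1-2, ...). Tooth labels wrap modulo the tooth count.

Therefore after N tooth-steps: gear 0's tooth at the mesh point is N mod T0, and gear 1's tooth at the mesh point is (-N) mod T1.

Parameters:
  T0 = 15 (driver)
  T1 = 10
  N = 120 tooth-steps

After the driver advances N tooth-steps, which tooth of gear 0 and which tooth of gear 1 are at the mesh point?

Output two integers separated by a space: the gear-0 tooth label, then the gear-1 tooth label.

Answer: 0 0

Derivation:
Gear 0 (driver, T0=15): tooth at mesh = N mod T0
  120 = 8 * 15 + 0, so 120 mod 15 = 0
  gear 0 tooth = 0
Gear 1 (driven, T1=10): tooth at mesh = (-N) mod T1
  120 = 12 * 10 + 0, so 120 mod 10 = 0
  (-120) mod 10 = 0
Mesh after 120 steps: gear-0 tooth 0 meets gear-1 tooth 0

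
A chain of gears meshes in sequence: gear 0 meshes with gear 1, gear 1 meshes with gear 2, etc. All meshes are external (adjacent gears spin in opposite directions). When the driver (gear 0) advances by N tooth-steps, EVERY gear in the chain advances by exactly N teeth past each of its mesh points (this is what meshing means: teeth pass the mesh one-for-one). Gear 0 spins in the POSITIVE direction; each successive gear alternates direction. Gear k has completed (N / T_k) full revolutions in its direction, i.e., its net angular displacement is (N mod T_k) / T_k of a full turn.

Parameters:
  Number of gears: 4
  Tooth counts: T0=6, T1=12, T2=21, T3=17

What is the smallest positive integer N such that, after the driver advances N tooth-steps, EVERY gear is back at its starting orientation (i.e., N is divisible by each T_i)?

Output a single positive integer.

Gear k returns to start when N is a multiple of T_k.
All gears at start simultaneously when N is a common multiple of [6, 12, 21, 17]; the smallest such N is lcm(6, 12, 21, 17).
Start: lcm = T0 = 6
Fold in T1=12: gcd(6, 12) = 6; lcm(6, 12) = 6 * 12 / 6 = 72 / 6 = 12
Fold in T2=21: gcd(12, 21) = 3; lcm(12, 21) = 12 * 21 / 3 = 252 / 3 = 84
Fold in T3=17: gcd(84, 17) = 1; lcm(84, 17) = 84 * 17 / 1 = 1428 / 1 = 1428
Full cycle length = 1428

Answer: 1428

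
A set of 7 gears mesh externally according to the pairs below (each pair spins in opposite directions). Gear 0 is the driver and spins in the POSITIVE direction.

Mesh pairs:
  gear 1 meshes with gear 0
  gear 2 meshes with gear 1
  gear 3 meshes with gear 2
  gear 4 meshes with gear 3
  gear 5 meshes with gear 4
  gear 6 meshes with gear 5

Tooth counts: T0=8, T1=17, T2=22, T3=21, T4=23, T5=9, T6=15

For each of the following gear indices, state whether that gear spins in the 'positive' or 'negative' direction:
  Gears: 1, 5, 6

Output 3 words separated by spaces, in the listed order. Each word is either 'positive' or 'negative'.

Answer: negative negative positive

Derivation:
Gear 0 (driver): positive (depth 0)
  gear 1: meshes with gear 0 -> depth 1 -> negative (opposite of gear 0)
  gear 2: meshes with gear 1 -> depth 2 -> positive (opposite of gear 1)
  gear 3: meshes with gear 2 -> depth 3 -> negative (opposite of gear 2)
  gear 4: meshes with gear 3 -> depth 4 -> positive (opposite of gear 3)
  gear 5: meshes with gear 4 -> depth 5 -> negative (opposite of gear 4)
  gear 6: meshes with gear 5 -> depth 6 -> positive (opposite of gear 5)
Queried indices 1, 5, 6 -> negative, negative, positive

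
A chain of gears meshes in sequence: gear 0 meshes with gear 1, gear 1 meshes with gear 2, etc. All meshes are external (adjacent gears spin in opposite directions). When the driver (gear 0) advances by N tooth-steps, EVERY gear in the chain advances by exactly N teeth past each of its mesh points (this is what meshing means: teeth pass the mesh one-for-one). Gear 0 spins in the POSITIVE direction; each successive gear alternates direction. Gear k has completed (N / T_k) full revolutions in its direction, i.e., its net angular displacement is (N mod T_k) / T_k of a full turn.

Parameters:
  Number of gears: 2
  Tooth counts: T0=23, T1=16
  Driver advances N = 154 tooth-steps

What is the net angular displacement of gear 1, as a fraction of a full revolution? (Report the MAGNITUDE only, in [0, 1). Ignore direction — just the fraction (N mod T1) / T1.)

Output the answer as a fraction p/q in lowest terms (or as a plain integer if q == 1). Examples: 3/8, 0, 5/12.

Answer: 5/8

Derivation:
Chain of 2 gears, tooth counts: [23, 16]
  gear 0: T0=23, direction=positive, advance = 154 mod 23 = 16 teeth = 16/23 turn
  gear 1: T1=16, direction=negative, advance = 154 mod 16 = 10 teeth = 10/16 turn
Gear 1: 154 mod 16 = 10
Fraction = 10 / 16 = 5/8 (gcd(10,16)=2) = 5/8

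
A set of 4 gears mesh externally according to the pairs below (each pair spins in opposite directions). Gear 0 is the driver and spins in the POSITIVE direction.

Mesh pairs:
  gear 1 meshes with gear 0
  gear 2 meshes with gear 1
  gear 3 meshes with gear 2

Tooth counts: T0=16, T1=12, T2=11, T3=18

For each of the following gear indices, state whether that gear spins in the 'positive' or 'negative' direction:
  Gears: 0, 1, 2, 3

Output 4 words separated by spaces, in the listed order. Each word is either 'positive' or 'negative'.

Answer: positive negative positive negative

Derivation:
Gear 0 (driver): positive (depth 0)
  gear 1: meshes with gear 0 -> depth 1 -> negative (opposite of gear 0)
  gear 2: meshes with gear 1 -> depth 2 -> positive (opposite of gear 1)
  gear 3: meshes with gear 2 -> depth 3 -> negative (opposite of gear 2)
Queried indices 0, 1, 2, 3 -> positive, negative, positive, negative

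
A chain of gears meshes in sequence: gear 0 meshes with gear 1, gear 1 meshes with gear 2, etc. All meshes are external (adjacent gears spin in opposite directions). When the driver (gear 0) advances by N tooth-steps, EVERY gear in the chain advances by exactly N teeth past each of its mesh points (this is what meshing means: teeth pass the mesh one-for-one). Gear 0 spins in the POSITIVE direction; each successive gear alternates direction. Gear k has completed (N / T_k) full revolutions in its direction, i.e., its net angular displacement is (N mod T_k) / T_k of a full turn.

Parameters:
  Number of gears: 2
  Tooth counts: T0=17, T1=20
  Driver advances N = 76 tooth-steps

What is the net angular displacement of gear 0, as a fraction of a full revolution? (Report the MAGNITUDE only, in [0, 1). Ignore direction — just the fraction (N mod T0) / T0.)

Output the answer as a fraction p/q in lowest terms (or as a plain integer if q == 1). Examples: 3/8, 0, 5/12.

Answer: 8/17

Derivation:
Chain of 2 gears, tooth counts: [17, 20]
  gear 0: T0=17, direction=positive, advance = 76 mod 17 = 8 teeth = 8/17 turn
  gear 1: T1=20, direction=negative, advance = 76 mod 20 = 16 teeth = 16/20 turn
Gear 0: 76 mod 17 = 8
Fraction = 8 / 17 = 8/17 (gcd(8,17)=1) = 8/17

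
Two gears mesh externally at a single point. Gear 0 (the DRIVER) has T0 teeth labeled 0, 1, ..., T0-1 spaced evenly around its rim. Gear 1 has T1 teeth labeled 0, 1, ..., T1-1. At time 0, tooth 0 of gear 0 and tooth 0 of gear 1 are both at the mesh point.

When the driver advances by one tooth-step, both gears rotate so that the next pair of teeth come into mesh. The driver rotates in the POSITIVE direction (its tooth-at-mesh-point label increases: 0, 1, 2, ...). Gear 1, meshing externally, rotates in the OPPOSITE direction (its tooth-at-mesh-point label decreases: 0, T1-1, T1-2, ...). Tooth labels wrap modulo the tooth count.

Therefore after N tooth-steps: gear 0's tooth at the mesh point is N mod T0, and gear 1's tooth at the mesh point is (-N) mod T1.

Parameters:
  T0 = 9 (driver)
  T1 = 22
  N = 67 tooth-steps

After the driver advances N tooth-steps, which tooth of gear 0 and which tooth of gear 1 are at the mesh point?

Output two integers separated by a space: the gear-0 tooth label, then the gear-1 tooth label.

Gear 0 (driver, T0=9): tooth at mesh = N mod T0
  67 = 7 * 9 + 4, so 67 mod 9 = 4
  gear 0 tooth = 4
Gear 1 (driven, T1=22): tooth at mesh = (-N) mod T1
  67 = 3 * 22 + 1, so 67 mod 22 = 1
  (-67) mod 22 = (-1) mod 22 = 22 - 1 = 21
Mesh after 67 steps: gear-0 tooth 4 meets gear-1 tooth 21

Answer: 4 21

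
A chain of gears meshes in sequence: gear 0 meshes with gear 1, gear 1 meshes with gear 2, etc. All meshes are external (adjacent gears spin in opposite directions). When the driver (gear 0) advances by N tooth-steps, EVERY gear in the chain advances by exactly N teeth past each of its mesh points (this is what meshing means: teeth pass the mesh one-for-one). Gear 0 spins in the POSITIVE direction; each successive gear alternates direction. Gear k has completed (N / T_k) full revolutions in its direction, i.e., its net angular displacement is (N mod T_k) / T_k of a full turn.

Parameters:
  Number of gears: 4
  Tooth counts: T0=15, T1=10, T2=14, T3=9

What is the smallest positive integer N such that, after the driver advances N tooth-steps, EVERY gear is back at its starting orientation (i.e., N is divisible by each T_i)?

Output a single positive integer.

Gear k returns to start when N is a multiple of T_k.
All gears at start simultaneously when N is a common multiple of [15, 10, 14, 9]; the smallest such N is lcm(15, 10, 14, 9).
Start: lcm = T0 = 15
Fold in T1=10: gcd(15, 10) = 5; lcm(15, 10) = 15 * 10 / 5 = 150 / 5 = 30
Fold in T2=14: gcd(30, 14) = 2; lcm(30, 14) = 30 * 14 / 2 = 420 / 2 = 210
Fold in T3=9: gcd(210, 9) = 3; lcm(210, 9) = 210 * 9 / 3 = 1890 / 3 = 630
Full cycle length = 630

Answer: 630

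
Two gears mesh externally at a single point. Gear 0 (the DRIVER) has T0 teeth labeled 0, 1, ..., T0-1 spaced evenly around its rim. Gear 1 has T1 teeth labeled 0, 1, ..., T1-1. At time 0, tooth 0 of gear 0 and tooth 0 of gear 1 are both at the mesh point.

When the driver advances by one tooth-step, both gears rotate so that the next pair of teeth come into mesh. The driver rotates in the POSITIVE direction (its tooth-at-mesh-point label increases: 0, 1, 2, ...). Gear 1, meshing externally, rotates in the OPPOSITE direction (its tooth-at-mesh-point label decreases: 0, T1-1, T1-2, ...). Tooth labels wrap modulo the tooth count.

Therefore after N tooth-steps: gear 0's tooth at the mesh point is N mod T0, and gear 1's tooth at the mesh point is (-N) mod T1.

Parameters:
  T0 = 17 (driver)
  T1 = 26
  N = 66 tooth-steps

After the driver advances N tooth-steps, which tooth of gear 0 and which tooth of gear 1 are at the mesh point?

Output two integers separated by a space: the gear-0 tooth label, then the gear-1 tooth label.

Answer: 15 12

Derivation:
Gear 0 (driver, T0=17): tooth at mesh = N mod T0
  66 = 3 * 17 + 15, so 66 mod 17 = 15
  gear 0 tooth = 15
Gear 1 (driven, T1=26): tooth at mesh = (-N) mod T1
  66 = 2 * 26 + 14, so 66 mod 26 = 14
  (-66) mod 26 = (-14) mod 26 = 26 - 14 = 12
Mesh after 66 steps: gear-0 tooth 15 meets gear-1 tooth 12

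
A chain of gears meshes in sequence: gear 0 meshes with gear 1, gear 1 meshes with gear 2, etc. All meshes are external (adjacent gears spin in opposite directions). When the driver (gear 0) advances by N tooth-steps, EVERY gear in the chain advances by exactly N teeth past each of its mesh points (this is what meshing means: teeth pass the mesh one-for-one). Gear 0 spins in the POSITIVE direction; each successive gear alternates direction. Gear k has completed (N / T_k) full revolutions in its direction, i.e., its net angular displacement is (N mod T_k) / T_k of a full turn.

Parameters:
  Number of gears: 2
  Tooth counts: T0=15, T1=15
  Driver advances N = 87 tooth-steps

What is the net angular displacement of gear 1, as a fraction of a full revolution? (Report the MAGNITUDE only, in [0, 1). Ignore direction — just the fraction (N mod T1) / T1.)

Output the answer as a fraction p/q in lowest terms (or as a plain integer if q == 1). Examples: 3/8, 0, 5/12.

Chain of 2 gears, tooth counts: [15, 15]
  gear 0: T0=15, direction=positive, advance = 87 mod 15 = 12 teeth = 12/15 turn
  gear 1: T1=15, direction=negative, advance = 87 mod 15 = 12 teeth = 12/15 turn
Gear 1: 87 mod 15 = 12
Fraction = 12 / 15 = 4/5 (gcd(12,15)=3) = 4/5

Answer: 4/5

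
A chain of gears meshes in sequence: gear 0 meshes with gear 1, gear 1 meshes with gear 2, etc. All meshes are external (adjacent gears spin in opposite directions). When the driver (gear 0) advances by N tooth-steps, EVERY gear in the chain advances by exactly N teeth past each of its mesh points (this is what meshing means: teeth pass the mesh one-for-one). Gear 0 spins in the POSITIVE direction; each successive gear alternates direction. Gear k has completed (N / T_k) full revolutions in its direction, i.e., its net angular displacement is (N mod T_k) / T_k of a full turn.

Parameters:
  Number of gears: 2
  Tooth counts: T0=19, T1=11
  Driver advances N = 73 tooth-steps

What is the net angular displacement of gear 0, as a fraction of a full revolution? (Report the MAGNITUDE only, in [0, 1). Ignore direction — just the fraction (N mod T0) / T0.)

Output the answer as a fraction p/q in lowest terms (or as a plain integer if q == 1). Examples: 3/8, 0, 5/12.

Answer: 16/19

Derivation:
Chain of 2 gears, tooth counts: [19, 11]
  gear 0: T0=19, direction=positive, advance = 73 mod 19 = 16 teeth = 16/19 turn
  gear 1: T1=11, direction=negative, advance = 73 mod 11 = 7 teeth = 7/11 turn
Gear 0: 73 mod 19 = 16
Fraction = 16 / 19 = 16/19 (gcd(16,19)=1) = 16/19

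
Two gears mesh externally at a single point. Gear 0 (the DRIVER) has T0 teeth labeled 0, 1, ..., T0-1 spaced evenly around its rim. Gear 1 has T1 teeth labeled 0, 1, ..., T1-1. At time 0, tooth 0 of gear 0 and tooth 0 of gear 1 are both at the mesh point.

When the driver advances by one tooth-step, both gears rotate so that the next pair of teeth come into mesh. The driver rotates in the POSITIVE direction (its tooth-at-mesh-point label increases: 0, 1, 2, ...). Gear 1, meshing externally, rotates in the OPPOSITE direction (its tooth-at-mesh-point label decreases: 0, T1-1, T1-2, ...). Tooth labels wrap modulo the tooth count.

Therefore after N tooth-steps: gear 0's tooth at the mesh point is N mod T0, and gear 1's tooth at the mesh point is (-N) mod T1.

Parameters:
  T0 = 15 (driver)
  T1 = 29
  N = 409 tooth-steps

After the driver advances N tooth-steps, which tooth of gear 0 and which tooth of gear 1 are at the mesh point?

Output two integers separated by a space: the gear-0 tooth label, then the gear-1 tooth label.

Gear 0 (driver, T0=15): tooth at mesh = N mod T0
  409 = 27 * 15 + 4, so 409 mod 15 = 4
  gear 0 tooth = 4
Gear 1 (driven, T1=29): tooth at mesh = (-N) mod T1
  409 = 14 * 29 + 3, so 409 mod 29 = 3
  (-409) mod 29 = (-3) mod 29 = 29 - 3 = 26
Mesh after 409 steps: gear-0 tooth 4 meets gear-1 tooth 26

Answer: 4 26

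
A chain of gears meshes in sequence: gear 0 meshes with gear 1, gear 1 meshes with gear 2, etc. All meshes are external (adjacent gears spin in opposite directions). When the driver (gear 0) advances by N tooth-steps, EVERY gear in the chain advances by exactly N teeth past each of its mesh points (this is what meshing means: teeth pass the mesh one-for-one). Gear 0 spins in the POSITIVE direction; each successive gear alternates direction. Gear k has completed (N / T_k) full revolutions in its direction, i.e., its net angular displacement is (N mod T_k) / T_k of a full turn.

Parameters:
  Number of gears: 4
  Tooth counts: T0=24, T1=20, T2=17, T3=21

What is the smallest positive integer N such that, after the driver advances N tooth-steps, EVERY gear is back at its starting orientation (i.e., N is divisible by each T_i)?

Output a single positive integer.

Answer: 14280

Derivation:
Gear k returns to start when N is a multiple of T_k.
All gears at start simultaneously when N is a common multiple of [24, 20, 17, 21]; the smallest such N is lcm(24, 20, 17, 21).
Start: lcm = T0 = 24
Fold in T1=20: gcd(24, 20) = 4; lcm(24, 20) = 24 * 20 / 4 = 480 / 4 = 120
Fold in T2=17: gcd(120, 17) = 1; lcm(120, 17) = 120 * 17 / 1 = 2040 / 1 = 2040
Fold in T3=21: gcd(2040, 21) = 3; lcm(2040, 21) = 2040 * 21 / 3 = 42840 / 3 = 14280
Full cycle length = 14280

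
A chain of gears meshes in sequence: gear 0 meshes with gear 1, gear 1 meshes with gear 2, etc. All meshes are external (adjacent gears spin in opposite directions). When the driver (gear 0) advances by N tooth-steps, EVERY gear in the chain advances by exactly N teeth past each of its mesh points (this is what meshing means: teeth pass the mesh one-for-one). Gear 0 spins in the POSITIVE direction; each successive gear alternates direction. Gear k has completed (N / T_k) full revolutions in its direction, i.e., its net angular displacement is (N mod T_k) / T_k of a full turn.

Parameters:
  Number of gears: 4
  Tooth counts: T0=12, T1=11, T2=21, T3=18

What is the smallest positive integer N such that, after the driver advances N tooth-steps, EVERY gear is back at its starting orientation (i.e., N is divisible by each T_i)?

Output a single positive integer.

Gear k returns to start when N is a multiple of T_k.
All gears at start simultaneously when N is a common multiple of [12, 11, 21, 18]; the smallest such N is lcm(12, 11, 21, 18).
Start: lcm = T0 = 12
Fold in T1=11: gcd(12, 11) = 1; lcm(12, 11) = 12 * 11 / 1 = 132 / 1 = 132
Fold in T2=21: gcd(132, 21) = 3; lcm(132, 21) = 132 * 21 / 3 = 2772 / 3 = 924
Fold in T3=18: gcd(924, 18) = 6; lcm(924, 18) = 924 * 18 / 6 = 16632 / 6 = 2772
Full cycle length = 2772

Answer: 2772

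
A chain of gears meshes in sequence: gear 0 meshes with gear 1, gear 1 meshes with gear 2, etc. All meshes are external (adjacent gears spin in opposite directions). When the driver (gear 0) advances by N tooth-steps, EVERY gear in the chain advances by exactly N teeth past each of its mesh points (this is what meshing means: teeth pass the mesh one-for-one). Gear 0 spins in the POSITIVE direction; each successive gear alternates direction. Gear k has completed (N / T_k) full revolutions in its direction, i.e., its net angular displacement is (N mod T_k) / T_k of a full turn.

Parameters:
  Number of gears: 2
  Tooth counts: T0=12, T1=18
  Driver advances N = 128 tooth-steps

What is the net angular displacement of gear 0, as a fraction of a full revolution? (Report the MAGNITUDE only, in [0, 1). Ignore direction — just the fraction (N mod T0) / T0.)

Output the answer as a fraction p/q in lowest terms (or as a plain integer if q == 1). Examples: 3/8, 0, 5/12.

Answer: 2/3

Derivation:
Chain of 2 gears, tooth counts: [12, 18]
  gear 0: T0=12, direction=positive, advance = 128 mod 12 = 8 teeth = 8/12 turn
  gear 1: T1=18, direction=negative, advance = 128 mod 18 = 2 teeth = 2/18 turn
Gear 0: 128 mod 12 = 8
Fraction = 8 / 12 = 2/3 (gcd(8,12)=4) = 2/3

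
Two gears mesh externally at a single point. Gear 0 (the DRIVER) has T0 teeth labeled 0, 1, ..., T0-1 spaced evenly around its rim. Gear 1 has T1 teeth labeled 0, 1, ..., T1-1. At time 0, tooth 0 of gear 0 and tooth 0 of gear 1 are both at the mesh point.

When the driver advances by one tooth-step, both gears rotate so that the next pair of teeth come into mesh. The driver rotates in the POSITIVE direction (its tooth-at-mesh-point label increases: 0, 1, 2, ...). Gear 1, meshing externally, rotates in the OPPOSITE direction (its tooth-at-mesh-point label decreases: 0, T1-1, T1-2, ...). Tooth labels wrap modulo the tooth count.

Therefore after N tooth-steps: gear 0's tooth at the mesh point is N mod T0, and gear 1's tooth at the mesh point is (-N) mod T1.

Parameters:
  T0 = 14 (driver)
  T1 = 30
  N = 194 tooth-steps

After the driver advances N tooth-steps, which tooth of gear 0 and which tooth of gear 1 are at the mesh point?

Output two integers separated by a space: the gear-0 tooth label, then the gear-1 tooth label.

Gear 0 (driver, T0=14): tooth at mesh = N mod T0
  194 = 13 * 14 + 12, so 194 mod 14 = 12
  gear 0 tooth = 12
Gear 1 (driven, T1=30): tooth at mesh = (-N) mod T1
  194 = 6 * 30 + 14, so 194 mod 30 = 14
  (-194) mod 30 = (-14) mod 30 = 30 - 14 = 16
Mesh after 194 steps: gear-0 tooth 12 meets gear-1 tooth 16

Answer: 12 16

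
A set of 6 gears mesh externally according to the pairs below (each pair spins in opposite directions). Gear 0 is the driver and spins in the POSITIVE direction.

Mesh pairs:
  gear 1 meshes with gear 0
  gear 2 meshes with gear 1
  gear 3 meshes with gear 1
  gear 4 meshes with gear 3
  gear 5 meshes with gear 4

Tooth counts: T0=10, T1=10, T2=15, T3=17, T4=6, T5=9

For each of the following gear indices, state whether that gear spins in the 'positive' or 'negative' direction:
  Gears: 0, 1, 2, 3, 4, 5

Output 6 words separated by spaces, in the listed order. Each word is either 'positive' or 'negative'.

Gear 0 (driver): positive (depth 0)
  gear 1: meshes with gear 0 -> depth 1 -> negative (opposite of gear 0)
  gear 2: meshes with gear 1 -> depth 2 -> positive (opposite of gear 1)
  gear 3: meshes with gear 1 -> depth 2 -> positive (opposite of gear 1)
  gear 4: meshes with gear 3 -> depth 3 -> negative (opposite of gear 3)
  gear 5: meshes with gear 4 -> depth 4 -> positive (opposite of gear 4)
Queried indices 0, 1, 2, 3, 4, 5 -> positive, negative, positive, positive, negative, positive

Answer: positive negative positive positive negative positive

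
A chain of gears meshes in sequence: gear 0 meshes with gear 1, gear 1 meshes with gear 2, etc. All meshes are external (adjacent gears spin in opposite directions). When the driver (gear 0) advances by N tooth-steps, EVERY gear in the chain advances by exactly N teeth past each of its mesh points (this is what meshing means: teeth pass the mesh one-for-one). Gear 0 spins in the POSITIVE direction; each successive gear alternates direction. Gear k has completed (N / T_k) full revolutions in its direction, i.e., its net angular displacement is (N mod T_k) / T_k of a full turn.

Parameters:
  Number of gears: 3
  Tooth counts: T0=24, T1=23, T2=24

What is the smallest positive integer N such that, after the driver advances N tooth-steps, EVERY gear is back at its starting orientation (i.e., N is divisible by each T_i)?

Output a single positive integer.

Answer: 552

Derivation:
Gear k returns to start when N is a multiple of T_k.
All gears at start simultaneously when N is a common multiple of [24, 23, 24]; the smallest such N is lcm(24, 23, 24).
Start: lcm = T0 = 24
Fold in T1=23: gcd(24, 23) = 1; lcm(24, 23) = 24 * 23 / 1 = 552 / 1 = 552
Fold in T2=24: gcd(552, 24) = 24; lcm(552, 24) = 552 * 24 / 24 = 13248 / 24 = 552
Full cycle length = 552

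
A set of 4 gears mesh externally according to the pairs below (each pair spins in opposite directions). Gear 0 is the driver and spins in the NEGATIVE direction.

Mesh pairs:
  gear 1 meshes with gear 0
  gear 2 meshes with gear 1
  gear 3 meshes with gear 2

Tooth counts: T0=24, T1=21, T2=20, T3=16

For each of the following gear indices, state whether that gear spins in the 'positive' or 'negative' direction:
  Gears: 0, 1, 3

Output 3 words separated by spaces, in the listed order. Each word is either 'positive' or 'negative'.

Answer: negative positive positive

Derivation:
Gear 0 (driver): negative (depth 0)
  gear 1: meshes with gear 0 -> depth 1 -> positive (opposite of gear 0)
  gear 2: meshes with gear 1 -> depth 2 -> negative (opposite of gear 1)
  gear 3: meshes with gear 2 -> depth 3 -> positive (opposite of gear 2)
Queried indices 0, 1, 3 -> negative, positive, positive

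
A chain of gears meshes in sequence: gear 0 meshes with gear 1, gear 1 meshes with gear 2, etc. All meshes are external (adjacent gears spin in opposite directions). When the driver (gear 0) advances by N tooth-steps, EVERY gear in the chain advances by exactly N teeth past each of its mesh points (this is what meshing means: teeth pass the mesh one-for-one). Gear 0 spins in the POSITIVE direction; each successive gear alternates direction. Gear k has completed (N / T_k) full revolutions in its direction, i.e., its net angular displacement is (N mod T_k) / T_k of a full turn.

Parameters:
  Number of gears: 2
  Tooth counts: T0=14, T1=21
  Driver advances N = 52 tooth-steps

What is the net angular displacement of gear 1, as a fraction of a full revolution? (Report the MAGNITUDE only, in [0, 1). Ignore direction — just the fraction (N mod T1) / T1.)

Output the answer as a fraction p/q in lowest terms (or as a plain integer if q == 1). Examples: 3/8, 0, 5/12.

Answer: 10/21

Derivation:
Chain of 2 gears, tooth counts: [14, 21]
  gear 0: T0=14, direction=positive, advance = 52 mod 14 = 10 teeth = 10/14 turn
  gear 1: T1=21, direction=negative, advance = 52 mod 21 = 10 teeth = 10/21 turn
Gear 1: 52 mod 21 = 10
Fraction = 10 / 21 = 10/21 (gcd(10,21)=1) = 10/21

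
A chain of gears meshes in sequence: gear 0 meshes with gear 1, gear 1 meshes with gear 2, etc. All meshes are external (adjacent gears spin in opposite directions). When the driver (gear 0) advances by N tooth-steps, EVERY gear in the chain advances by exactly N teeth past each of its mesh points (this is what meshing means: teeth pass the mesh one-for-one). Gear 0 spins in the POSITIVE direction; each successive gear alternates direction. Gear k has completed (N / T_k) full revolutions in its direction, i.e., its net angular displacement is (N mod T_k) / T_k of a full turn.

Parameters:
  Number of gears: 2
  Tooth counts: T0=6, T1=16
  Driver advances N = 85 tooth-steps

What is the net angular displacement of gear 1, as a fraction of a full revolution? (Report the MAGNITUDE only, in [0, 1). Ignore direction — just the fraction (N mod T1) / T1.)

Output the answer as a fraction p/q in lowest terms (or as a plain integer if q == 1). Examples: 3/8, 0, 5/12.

Answer: 5/16

Derivation:
Chain of 2 gears, tooth counts: [6, 16]
  gear 0: T0=6, direction=positive, advance = 85 mod 6 = 1 teeth = 1/6 turn
  gear 1: T1=16, direction=negative, advance = 85 mod 16 = 5 teeth = 5/16 turn
Gear 1: 85 mod 16 = 5
Fraction = 5 / 16 = 5/16 (gcd(5,16)=1) = 5/16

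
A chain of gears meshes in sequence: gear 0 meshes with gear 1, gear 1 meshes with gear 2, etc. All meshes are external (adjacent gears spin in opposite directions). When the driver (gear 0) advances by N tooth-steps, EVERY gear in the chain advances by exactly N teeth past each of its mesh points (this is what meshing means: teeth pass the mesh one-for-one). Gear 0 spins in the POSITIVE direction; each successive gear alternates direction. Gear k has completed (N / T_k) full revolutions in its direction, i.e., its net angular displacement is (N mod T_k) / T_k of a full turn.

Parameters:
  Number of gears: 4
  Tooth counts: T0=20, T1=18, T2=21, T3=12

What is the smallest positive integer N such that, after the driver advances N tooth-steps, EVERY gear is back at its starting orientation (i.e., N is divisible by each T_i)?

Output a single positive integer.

Answer: 1260

Derivation:
Gear k returns to start when N is a multiple of T_k.
All gears at start simultaneously when N is a common multiple of [20, 18, 21, 12]; the smallest such N is lcm(20, 18, 21, 12).
Start: lcm = T0 = 20
Fold in T1=18: gcd(20, 18) = 2; lcm(20, 18) = 20 * 18 / 2 = 360 / 2 = 180
Fold in T2=21: gcd(180, 21) = 3; lcm(180, 21) = 180 * 21 / 3 = 3780 / 3 = 1260
Fold in T3=12: gcd(1260, 12) = 12; lcm(1260, 12) = 1260 * 12 / 12 = 15120 / 12 = 1260
Full cycle length = 1260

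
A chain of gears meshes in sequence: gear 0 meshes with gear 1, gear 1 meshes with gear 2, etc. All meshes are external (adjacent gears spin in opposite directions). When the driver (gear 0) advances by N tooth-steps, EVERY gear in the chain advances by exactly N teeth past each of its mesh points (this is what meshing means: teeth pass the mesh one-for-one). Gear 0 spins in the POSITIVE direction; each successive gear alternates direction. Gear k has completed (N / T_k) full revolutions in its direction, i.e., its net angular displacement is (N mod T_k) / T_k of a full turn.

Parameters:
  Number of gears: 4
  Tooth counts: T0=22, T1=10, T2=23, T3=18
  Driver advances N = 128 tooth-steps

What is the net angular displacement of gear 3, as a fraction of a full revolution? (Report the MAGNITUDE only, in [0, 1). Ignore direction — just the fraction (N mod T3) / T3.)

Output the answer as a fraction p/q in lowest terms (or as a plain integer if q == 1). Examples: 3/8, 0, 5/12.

Answer: 1/9

Derivation:
Chain of 4 gears, tooth counts: [22, 10, 23, 18]
  gear 0: T0=22, direction=positive, advance = 128 mod 22 = 18 teeth = 18/22 turn
  gear 1: T1=10, direction=negative, advance = 128 mod 10 = 8 teeth = 8/10 turn
  gear 2: T2=23, direction=positive, advance = 128 mod 23 = 13 teeth = 13/23 turn
  gear 3: T3=18, direction=negative, advance = 128 mod 18 = 2 teeth = 2/18 turn
Gear 3: 128 mod 18 = 2
Fraction = 2 / 18 = 1/9 (gcd(2,18)=2) = 1/9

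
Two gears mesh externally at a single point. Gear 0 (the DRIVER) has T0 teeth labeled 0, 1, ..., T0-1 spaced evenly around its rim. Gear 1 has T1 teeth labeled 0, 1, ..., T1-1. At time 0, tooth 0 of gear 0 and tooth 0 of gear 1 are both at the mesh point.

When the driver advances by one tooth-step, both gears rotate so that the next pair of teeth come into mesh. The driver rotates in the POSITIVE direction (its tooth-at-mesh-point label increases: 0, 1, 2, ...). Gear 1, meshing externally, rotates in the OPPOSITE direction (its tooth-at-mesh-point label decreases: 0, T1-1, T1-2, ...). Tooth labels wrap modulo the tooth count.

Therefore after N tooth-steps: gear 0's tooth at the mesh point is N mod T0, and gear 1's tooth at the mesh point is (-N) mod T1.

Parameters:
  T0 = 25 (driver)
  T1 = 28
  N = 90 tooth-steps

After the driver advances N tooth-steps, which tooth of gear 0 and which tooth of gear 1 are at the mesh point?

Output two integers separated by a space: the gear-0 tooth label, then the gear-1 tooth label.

Answer: 15 22

Derivation:
Gear 0 (driver, T0=25): tooth at mesh = N mod T0
  90 = 3 * 25 + 15, so 90 mod 25 = 15
  gear 0 tooth = 15
Gear 1 (driven, T1=28): tooth at mesh = (-N) mod T1
  90 = 3 * 28 + 6, so 90 mod 28 = 6
  (-90) mod 28 = (-6) mod 28 = 28 - 6 = 22
Mesh after 90 steps: gear-0 tooth 15 meets gear-1 tooth 22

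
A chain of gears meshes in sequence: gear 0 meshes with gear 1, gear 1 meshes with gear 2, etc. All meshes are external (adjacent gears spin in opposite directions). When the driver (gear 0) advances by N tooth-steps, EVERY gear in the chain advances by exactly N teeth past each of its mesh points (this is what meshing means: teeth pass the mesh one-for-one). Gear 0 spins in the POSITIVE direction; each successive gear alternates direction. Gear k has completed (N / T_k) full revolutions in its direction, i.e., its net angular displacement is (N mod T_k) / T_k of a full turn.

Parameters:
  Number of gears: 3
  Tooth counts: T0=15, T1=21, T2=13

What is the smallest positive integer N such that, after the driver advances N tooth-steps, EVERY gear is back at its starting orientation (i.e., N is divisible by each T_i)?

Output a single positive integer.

Answer: 1365

Derivation:
Gear k returns to start when N is a multiple of T_k.
All gears at start simultaneously when N is a common multiple of [15, 21, 13]; the smallest such N is lcm(15, 21, 13).
Start: lcm = T0 = 15
Fold in T1=21: gcd(15, 21) = 3; lcm(15, 21) = 15 * 21 / 3 = 315 / 3 = 105
Fold in T2=13: gcd(105, 13) = 1; lcm(105, 13) = 105 * 13 / 1 = 1365 / 1 = 1365
Full cycle length = 1365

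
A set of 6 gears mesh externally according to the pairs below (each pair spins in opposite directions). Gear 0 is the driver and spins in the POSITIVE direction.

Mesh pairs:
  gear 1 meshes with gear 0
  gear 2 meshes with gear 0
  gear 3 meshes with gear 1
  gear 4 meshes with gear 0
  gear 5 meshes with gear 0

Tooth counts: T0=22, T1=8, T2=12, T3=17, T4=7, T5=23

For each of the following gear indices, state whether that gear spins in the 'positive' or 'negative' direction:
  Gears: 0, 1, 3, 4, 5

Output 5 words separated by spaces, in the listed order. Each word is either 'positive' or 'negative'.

Gear 0 (driver): positive (depth 0)
  gear 1: meshes with gear 0 -> depth 1 -> negative (opposite of gear 0)
  gear 2: meshes with gear 0 -> depth 1 -> negative (opposite of gear 0)
  gear 3: meshes with gear 1 -> depth 2 -> positive (opposite of gear 1)
  gear 4: meshes with gear 0 -> depth 1 -> negative (opposite of gear 0)
  gear 5: meshes with gear 0 -> depth 1 -> negative (opposite of gear 0)
Queried indices 0, 1, 3, 4, 5 -> positive, negative, positive, negative, negative

Answer: positive negative positive negative negative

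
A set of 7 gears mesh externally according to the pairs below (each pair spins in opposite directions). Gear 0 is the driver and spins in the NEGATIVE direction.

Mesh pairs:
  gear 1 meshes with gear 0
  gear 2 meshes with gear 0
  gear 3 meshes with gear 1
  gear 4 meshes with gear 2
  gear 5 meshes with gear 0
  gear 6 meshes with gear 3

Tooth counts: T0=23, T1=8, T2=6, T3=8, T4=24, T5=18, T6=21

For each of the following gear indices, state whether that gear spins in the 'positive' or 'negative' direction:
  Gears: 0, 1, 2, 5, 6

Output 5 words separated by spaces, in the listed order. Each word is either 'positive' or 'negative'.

Answer: negative positive positive positive positive

Derivation:
Gear 0 (driver): negative (depth 0)
  gear 1: meshes with gear 0 -> depth 1 -> positive (opposite of gear 0)
  gear 2: meshes with gear 0 -> depth 1 -> positive (opposite of gear 0)
  gear 3: meshes with gear 1 -> depth 2 -> negative (opposite of gear 1)
  gear 4: meshes with gear 2 -> depth 2 -> negative (opposite of gear 2)
  gear 5: meshes with gear 0 -> depth 1 -> positive (opposite of gear 0)
  gear 6: meshes with gear 3 -> depth 3 -> positive (opposite of gear 3)
Queried indices 0, 1, 2, 5, 6 -> negative, positive, positive, positive, positive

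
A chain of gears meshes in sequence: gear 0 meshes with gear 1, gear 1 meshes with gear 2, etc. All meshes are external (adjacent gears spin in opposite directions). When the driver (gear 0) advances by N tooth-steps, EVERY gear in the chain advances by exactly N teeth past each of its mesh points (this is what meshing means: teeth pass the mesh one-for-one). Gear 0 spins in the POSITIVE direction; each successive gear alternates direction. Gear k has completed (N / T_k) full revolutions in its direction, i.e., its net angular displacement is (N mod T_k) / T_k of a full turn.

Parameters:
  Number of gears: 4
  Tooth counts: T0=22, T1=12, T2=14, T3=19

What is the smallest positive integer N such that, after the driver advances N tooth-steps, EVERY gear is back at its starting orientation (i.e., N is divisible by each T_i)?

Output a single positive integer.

Gear k returns to start when N is a multiple of T_k.
All gears at start simultaneously when N is a common multiple of [22, 12, 14, 19]; the smallest such N is lcm(22, 12, 14, 19).
Start: lcm = T0 = 22
Fold in T1=12: gcd(22, 12) = 2; lcm(22, 12) = 22 * 12 / 2 = 264 / 2 = 132
Fold in T2=14: gcd(132, 14) = 2; lcm(132, 14) = 132 * 14 / 2 = 1848 / 2 = 924
Fold in T3=19: gcd(924, 19) = 1; lcm(924, 19) = 924 * 19 / 1 = 17556 / 1 = 17556
Full cycle length = 17556

Answer: 17556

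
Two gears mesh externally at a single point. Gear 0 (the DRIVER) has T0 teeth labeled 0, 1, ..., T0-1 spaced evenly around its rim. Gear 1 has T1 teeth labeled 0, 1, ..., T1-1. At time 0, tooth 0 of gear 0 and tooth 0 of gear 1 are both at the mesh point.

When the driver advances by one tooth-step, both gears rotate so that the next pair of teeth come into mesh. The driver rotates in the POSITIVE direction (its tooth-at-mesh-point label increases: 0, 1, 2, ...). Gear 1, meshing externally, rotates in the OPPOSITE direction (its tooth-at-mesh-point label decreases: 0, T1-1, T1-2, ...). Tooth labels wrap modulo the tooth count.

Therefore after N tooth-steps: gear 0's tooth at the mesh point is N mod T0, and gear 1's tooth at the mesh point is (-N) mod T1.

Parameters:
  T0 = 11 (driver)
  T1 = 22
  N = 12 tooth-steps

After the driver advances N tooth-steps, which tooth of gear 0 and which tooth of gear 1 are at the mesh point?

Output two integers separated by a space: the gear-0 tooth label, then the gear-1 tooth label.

Gear 0 (driver, T0=11): tooth at mesh = N mod T0
  12 = 1 * 11 + 1, so 12 mod 11 = 1
  gear 0 tooth = 1
Gear 1 (driven, T1=22): tooth at mesh = (-N) mod T1
  12 = 0 * 22 + 12, so 12 mod 22 = 12
  (-12) mod 22 = (-12) mod 22 = 22 - 12 = 10
Mesh after 12 steps: gear-0 tooth 1 meets gear-1 tooth 10

Answer: 1 10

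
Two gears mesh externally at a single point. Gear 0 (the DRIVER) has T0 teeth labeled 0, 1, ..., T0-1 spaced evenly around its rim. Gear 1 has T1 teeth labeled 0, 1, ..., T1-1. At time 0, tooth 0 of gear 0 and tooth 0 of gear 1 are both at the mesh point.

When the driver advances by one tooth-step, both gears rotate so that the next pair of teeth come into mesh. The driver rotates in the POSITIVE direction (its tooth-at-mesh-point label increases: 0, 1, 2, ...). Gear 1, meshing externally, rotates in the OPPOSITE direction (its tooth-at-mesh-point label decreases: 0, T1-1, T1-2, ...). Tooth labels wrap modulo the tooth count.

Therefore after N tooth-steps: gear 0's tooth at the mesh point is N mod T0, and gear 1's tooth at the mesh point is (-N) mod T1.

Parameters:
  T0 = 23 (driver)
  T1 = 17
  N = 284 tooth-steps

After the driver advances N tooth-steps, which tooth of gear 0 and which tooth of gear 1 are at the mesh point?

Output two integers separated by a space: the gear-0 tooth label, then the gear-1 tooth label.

Gear 0 (driver, T0=23): tooth at mesh = N mod T0
  284 = 12 * 23 + 8, so 284 mod 23 = 8
  gear 0 tooth = 8
Gear 1 (driven, T1=17): tooth at mesh = (-N) mod T1
  284 = 16 * 17 + 12, so 284 mod 17 = 12
  (-284) mod 17 = (-12) mod 17 = 17 - 12 = 5
Mesh after 284 steps: gear-0 tooth 8 meets gear-1 tooth 5

Answer: 8 5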